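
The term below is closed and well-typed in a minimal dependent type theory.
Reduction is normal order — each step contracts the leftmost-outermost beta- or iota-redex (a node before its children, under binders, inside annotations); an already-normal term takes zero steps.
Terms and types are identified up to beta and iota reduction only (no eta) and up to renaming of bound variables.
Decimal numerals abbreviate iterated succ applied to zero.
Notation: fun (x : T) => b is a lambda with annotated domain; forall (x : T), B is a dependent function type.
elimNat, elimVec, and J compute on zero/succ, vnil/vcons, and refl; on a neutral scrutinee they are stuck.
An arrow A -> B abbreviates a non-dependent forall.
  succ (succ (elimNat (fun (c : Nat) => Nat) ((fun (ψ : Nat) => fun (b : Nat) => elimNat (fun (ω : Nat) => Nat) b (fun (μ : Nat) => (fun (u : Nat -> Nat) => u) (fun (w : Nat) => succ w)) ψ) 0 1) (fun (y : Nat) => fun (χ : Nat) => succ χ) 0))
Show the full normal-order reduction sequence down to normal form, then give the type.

reduction (normal order):
  succ (succ (elimNat (fun (c : Nat) => Nat) ((fun (ψ : Nat) => fun (b : Nat) => elimNat (fun (ω : Nat) => Nat) b (fun (μ : Nat) => (fun (u : Nat -> Nat) => u) (fun (w : Nat) => succ w)) ψ) 0 1) (fun (y : Nat) => fun (χ : Nat) => succ χ) 0))
  ~> succ (succ ((fun (c : Nat) => fun (ψ : Nat) => elimNat (fun (b : Nat) => Nat) ψ (fun (ω : Nat) => (fun (μ : Nat -> Nat) => μ) (fun (u : Nat) => succ u)) c) 0 1))
  ~> succ (succ ((fun (c : Nat) => elimNat (fun (ψ : Nat) => Nat) c (fun (b : Nat) => (fun (ω : Nat -> Nat) => ω) (fun (μ : Nat) => succ μ)) 0) 1))
  ~> succ (succ (elimNat (fun (c : Nat) => Nat) 1 (fun (ψ : Nat) => (fun (b : Nat -> Nat) => b) (fun (ω : Nat) => succ ω)) 0))
  ~> 3
type:
  Nat


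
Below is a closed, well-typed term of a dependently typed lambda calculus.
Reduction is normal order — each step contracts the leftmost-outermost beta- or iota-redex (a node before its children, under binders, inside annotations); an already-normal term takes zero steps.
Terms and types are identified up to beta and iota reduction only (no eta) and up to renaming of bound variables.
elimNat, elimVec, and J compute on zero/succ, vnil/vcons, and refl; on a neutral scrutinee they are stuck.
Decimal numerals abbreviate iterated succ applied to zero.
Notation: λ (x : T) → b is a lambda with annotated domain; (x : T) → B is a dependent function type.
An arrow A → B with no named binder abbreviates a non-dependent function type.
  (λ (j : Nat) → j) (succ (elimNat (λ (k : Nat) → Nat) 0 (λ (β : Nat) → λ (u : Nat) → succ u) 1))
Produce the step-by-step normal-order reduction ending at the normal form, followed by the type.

reduction (normal order):
  (λ (j : Nat) → j) (succ (elimNat (λ (k : Nat) → Nat) 0 (λ (β : Nat) → λ (u : Nat) → succ u) 1))
  ~> succ (elimNat (λ (j : Nat) → Nat) 0 (λ (k : Nat) → λ (β : Nat) → succ β) 1)
  ~> succ ((λ (j : Nat) → λ (k : Nat) → succ k) 0 (elimNat (λ (β : Nat) → Nat) 0 (λ (u : Nat) → λ (t : Nat) → succ t) 0))
  ~> succ ((λ (j : Nat) → succ j) (elimNat (λ (k : Nat) → Nat) 0 (λ (β : Nat) → λ (u : Nat) → succ u) 0))
  ~> succ (succ (elimNat (λ (j : Nat) → Nat) 0 (λ (k : Nat) → λ (β : Nat) → succ β) 0))
  ~> 2
type:
  Nat


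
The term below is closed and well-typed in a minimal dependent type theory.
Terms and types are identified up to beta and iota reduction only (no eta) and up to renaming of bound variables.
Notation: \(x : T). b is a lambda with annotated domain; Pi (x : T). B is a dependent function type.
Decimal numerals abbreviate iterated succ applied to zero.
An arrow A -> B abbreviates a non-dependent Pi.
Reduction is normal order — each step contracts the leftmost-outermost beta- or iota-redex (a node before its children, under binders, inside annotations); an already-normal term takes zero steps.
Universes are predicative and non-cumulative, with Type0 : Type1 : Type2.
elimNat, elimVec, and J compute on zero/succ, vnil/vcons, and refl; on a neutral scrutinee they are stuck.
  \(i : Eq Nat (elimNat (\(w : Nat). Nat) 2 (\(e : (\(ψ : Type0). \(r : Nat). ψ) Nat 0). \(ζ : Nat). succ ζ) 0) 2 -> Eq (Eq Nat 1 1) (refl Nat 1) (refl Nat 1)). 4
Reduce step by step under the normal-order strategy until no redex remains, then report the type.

normal-order reduction sequence:
  \(i : Eq Nat (elimNat (\(w : Nat). Nat) 2 (\(e : (\(ψ : Type0). \(r : Nat). ψ) Nat 0). \(ζ : Nat). succ ζ) 0) 2 -> Eq (Eq Nat 1 1) (refl Nat 1) (refl Nat 1)). 4
  ~> \(i : Eq Nat 2 2 -> Eq (Eq Nat 1 1) (refl Nat 1) (refl Nat 1)). 4
inferred type:
  (Eq Nat 2 2 -> Eq (Eq Nat 1 1) (refl Nat 1) (refl Nat 1)) -> Nat


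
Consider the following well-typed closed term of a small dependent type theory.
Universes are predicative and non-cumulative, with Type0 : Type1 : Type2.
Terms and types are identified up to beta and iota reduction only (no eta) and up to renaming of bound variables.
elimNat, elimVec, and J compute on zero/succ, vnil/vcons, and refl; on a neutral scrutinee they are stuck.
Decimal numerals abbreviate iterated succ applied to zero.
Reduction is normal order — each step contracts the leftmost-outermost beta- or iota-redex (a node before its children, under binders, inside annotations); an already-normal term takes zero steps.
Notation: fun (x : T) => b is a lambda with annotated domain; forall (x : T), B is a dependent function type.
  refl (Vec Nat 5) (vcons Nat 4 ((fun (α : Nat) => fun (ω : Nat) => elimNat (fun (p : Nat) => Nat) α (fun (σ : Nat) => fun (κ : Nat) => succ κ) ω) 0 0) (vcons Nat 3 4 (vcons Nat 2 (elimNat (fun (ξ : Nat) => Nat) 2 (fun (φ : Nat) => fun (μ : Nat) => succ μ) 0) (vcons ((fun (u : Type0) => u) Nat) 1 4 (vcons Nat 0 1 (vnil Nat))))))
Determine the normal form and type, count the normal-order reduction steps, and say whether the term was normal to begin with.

reduced normal form:
  refl (Vec Nat 5) (vcons Nat 4 0 (vcons Nat 3 4 (vcons Nat 2 2 (vcons Nat 1 4 (vcons Nat 0 1 (vnil Nat))))))
inferred type:
  Eq (Vec Nat 5) (vcons Nat 4 0 (vcons Nat 3 4 (vcons Nat 2 2 (vcons Nat 1 4 (vcons Nat 0 1 (vnil Nat)))))) (vcons Nat 4 0 (vcons Nat 3 4 (vcons Nat 2 2 (vcons Nat 1 4 (vcons Nat 0 1 (vnil Nat))))))
steps to reach normal form (normal order): 5
started in normal form: no
first contracted redex: a beta-redex


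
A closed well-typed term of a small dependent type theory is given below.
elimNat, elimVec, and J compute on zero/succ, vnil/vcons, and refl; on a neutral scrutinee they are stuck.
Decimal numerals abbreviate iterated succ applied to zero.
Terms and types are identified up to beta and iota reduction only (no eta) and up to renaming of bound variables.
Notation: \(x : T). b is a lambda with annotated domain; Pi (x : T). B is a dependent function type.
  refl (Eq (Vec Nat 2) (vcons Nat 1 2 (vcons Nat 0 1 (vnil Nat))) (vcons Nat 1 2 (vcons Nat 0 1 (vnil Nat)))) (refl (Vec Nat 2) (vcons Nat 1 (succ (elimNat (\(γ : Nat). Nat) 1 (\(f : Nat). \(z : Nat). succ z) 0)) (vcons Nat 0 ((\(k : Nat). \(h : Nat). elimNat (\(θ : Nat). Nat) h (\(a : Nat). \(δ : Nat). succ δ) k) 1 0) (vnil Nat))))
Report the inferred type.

inferred type:
  Eq (Eq (Vec Nat 2) (vcons Nat 1 2 (vcons Nat 0 1 (vnil Nat))) (vcons Nat 1 2 (vcons Nat 0 1 (vnil Nat)))) (refl (Vec Nat 2) (vcons Nat 1 2 (vcons Nat 0 1 (vnil Nat)))) (refl (Vec Nat 2) (vcons Nat 1 2 (vcons Nat 0 1 (vnil Nat))))


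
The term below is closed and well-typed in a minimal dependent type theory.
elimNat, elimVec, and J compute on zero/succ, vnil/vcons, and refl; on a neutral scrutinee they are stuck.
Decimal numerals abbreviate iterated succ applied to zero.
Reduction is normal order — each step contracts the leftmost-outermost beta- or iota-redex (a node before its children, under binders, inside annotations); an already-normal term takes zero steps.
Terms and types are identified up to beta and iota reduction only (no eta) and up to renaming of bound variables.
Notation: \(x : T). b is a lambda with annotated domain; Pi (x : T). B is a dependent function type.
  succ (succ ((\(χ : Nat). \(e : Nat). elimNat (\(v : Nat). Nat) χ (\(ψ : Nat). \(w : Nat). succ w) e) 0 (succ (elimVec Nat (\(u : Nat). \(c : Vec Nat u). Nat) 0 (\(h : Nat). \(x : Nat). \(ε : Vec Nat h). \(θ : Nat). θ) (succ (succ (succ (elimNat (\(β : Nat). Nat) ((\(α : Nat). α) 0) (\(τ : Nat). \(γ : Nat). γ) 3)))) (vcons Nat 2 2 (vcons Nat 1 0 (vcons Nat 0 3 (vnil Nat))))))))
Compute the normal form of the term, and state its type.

resulting normal form:
  3
the term's type:
  Nat


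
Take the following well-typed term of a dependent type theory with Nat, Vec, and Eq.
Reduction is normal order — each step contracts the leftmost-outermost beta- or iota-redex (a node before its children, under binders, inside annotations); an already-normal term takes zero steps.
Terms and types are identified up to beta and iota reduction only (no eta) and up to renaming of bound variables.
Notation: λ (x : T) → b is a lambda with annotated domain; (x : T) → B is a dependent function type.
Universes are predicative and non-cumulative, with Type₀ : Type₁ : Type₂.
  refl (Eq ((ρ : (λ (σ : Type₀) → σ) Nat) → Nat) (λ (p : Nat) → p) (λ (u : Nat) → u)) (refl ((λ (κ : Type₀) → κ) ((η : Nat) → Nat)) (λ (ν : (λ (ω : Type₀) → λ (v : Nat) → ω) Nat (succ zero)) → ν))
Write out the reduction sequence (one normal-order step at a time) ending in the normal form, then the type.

normal-order reduction:
  refl (Eq ((ρ : (λ (σ : Type₀) → σ) Nat) → Nat) (λ (p : Nat) → p) (λ (u : Nat) → u)) (refl ((λ (κ : Type₀) → κ) ((η : Nat) → Nat)) (λ (ν : (λ (ω : Type₀) → λ (v : Nat) → ω) Nat (succ zero)) → ν))
  ~> refl (Eq ((ρ : Nat) → Nat) (λ (σ : Nat) → σ) (λ (p : Nat) → p)) (refl ((λ (u : Type₀) → u) ((κ : Nat) → Nat)) (λ (η : (λ (ν : Type₀) → λ (ω : Nat) → ν) Nat (succ zero)) → η))
  ~> refl (Eq ((ρ : Nat) → Nat) (λ (σ : Nat) → σ) (λ (p : Nat) → p)) (refl ((u : Nat) → Nat) (λ (κ : (λ (η : Type₀) → λ (ν : Nat) → η) Nat (succ zero)) → κ))
  ~> refl (Eq ((ρ : Nat) → Nat) (λ (σ : Nat) → σ) (λ (p : Nat) → p)) (refl ((u : Nat) → Nat) (λ (κ : (λ (η : Nat) → Nat) (succ zero)) → κ))
  ~> refl (Eq ((ρ : Nat) → Nat) (λ (σ : Nat) → σ) (λ (p : Nat) → p)) (refl ((u : Nat) → Nat) (λ (κ : Nat) → κ))
the term's type:
  Eq (Eq ((ρ : Nat) → Nat) (λ (σ : Nat) → σ) (λ (p : Nat) → p)) (refl ((u : Nat) → Nat) (λ (κ : Nat) → κ)) (refl ((η : Nat) → Nat) (λ (ν : Nat) → ν))


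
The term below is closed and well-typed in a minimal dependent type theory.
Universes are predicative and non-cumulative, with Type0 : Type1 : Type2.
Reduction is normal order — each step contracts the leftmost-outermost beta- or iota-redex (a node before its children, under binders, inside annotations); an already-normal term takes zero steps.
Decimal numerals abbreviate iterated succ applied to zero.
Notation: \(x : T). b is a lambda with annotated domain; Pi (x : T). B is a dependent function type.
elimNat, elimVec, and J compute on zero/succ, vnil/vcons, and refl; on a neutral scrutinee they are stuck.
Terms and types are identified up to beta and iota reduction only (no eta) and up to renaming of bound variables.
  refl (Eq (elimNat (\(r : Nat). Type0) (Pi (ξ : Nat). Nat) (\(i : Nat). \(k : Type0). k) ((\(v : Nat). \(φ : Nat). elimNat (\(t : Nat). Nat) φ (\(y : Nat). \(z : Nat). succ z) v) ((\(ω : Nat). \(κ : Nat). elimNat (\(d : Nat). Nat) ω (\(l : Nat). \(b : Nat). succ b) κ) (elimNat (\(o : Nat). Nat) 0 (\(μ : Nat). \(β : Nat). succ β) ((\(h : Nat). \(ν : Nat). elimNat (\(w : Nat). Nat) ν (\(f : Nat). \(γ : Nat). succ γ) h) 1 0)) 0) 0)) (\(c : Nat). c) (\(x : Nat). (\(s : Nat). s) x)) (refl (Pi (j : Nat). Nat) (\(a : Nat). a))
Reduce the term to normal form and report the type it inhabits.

normal form:
  refl (Eq (Pi (r : Nat). Nat) (\(ξ : Nat). ξ) (\(i : Nat). i)) (refl (Pi (k : Nat). Nat) (\(v : Nat). v))
inferred type:
  Eq (Eq (Pi (r : Nat). Nat) (\(ξ : Nat). ξ) (\(i : Nat). i)) (refl (Pi (k : Nat). Nat) (\(v : Nat). v)) (refl (Pi (φ : Nat). Nat) (\(t : Nat). t))


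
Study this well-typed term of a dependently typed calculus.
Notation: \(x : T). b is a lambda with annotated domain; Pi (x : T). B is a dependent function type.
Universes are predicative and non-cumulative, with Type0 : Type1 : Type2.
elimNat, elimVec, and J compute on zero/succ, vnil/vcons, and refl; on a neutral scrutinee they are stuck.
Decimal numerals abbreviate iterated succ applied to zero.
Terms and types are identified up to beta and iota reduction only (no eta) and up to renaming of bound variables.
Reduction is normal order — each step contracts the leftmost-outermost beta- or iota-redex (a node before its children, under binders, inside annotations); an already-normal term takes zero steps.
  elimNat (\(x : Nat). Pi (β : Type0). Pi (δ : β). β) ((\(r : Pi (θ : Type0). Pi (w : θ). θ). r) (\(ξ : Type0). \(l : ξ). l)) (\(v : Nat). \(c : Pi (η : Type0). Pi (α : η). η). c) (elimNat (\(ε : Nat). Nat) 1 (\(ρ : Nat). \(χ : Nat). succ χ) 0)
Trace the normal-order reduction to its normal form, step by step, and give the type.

normal-order reduction sequence:
  elimNat (\(x : Nat). Pi (β : Type0). Pi (δ : β). β) ((\(r : Pi (θ : Type0). Pi (w : θ). θ). r) (\(ξ : Type0). \(l : ξ). l)) (\(v : Nat). \(c : Pi (η : Type0). Pi (α : η). η). c) (elimNat (\(ε : Nat). Nat) 1 (\(ρ : Nat). \(χ : Nat). succ χ) 0)
  ~> elimNat (\(x : Nat). Pi (β : Type0). Pi (δ : β). β) (\(r : Type0). \(θ : r). θ) (\(w : Nat). \(ξ : Pi (l : Type0). Pi (v : l). l). ξ) (elimNat (\(c : Nat). Nat) 1 (\(η : Nat). \(α : Nat). succ α) 0)
  ~> elimNat (\(x : Nat). Pi (β : Type0). Pi (δ : β). β) (\(r : Type0). \(θ : r). θ) (\(w : Nat). \(ξ : Pi (l : Type0). Pi (v : l). l). ξ) 1
  ~> (\(x : Nat). \(β : Pi (δ : Type0). Pi (r : δ). δ). β) 0 (elimNat (\(θ : Nat). Pi (w : Type0). Pi (ξ : w). w) (\(l : Type0). \(v : l). v) (\(c : Nat). \(η : Pi (α : Type0). Pi (ε : α). α). η) 0)
  ~> (\(x : Pi (β : Type0). Pi (δ : β). β). x) (elimNat (\(r : Nat). Pi (θ : Type0). Pi (w : θ). θ) (\(ξ : Type0). \(l : ξ). l) (\(v : Nat). \(c : Pi (η : Type0). Pi (α : η). η). c) 0)
  ~> elimNat (\(x : Nat). Pi (β : Type0). Pi (δ : β). β) (\(r : Type0). \(θ : r). θ) (\(w : Nat). \(ξ : Pi (l : Type0). Pi (v : l). l). ξ) 0
  ~> \(x : Type0). \(β : x). β
inferred type:
  Pi (x : Type0). Pi (β : x). x


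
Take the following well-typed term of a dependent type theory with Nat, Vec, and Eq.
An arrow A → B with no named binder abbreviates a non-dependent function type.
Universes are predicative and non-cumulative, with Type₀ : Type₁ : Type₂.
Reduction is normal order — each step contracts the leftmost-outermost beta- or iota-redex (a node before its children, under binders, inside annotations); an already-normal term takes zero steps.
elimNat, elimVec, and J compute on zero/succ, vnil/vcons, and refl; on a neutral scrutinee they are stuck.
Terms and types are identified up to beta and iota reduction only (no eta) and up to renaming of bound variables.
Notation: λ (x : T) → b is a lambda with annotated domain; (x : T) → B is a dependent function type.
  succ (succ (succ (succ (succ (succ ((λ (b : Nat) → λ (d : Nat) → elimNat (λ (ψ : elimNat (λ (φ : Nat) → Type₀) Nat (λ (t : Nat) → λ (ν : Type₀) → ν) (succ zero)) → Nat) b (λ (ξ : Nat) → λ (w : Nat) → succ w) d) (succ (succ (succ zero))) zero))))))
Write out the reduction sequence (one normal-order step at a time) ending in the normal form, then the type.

normal-order reduction sequence:
  succ (succ (succ (succ (succ (succ ((λ (b : Nat) → λ (d : Nat) → elimNat (λ (ψ : elimNat (λ (φ : Nat) → Type₀) Nat (λ (t : Nat) → λ (ν : Type₀) → ν) (succ zero)) → Nat) b (λ (ξ : Nat) → λ (w : Nat) → succ w) d) (succ (succ (succ zero))) zero))))))
  ~> succ (succ (succ (succ (succ (succ ((λ (b : Nat) → elimNat (λ (d : elimNat (λ (ψ : Nat) → Type₀) Nat (λ (φ : Nat) → λ (t : Type₀) → t) (succ zero)) → Nat) (succ (succ (succ zero))) (λ (ν : Nat) → λ (ξ : Nat) → succ ξ) b) zero))))))
  ~> succ (succ (succ (succ (succ (succ (elimNat (λ (b : elimNat (λ (d : Nat) → Type₀) Nat (λ (ψ : Nat) → λ (φ : Type₀) → φ) (succ zero)) → Nat) (succ (succ (succ zero))) (λ (t : Nat) → λ (ν : Nat) → succ ν) zero))))))
  ~> succ (succ (succ (succ (succ (succ (succ (succ (succ zero))))))))
inferred type:
  Nat


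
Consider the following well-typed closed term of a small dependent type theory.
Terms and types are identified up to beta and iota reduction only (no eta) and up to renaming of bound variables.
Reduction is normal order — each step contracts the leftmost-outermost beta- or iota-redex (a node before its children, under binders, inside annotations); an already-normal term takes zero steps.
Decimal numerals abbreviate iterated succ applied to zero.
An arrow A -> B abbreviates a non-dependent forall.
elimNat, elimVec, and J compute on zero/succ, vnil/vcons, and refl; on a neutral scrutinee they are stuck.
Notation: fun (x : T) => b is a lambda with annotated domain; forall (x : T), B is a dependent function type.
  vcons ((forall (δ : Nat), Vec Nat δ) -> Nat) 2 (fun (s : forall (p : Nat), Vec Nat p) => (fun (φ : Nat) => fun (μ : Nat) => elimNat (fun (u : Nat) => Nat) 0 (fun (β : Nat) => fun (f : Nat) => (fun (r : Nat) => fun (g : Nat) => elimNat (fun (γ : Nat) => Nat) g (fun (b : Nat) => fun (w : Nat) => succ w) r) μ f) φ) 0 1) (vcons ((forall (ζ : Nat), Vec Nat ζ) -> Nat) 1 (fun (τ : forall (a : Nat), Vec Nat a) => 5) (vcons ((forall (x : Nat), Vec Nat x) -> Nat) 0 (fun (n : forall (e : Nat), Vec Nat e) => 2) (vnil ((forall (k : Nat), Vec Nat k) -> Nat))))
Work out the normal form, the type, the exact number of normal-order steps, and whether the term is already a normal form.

resulting normal form:
  vcons ((forall (δ : Nat), Vec Nat δ) -> Nat) 2 (fun (s : forall (p : Nat), Vec Nat p) => 0) (vcons ((forall (φ : Nat), Vec Nat φ) -> Nat) 1 (fun (μ : forall (u : Nat), Vec Nat u) => 5) (vcons ((forall (β : Nat), Vec Nat β) -> Nat) 0 (fun (f : forall (r : Nat), Vec Nat r) => 2) (vnil ((forall (g : Nat), Vec Nat g) -> Nat))))
type:
  Vec ((forall (δ : Nat), Vec Nat δ) -> Nat) 3
normal-order step count: 3
already normal: no
first redex: a beta-redex


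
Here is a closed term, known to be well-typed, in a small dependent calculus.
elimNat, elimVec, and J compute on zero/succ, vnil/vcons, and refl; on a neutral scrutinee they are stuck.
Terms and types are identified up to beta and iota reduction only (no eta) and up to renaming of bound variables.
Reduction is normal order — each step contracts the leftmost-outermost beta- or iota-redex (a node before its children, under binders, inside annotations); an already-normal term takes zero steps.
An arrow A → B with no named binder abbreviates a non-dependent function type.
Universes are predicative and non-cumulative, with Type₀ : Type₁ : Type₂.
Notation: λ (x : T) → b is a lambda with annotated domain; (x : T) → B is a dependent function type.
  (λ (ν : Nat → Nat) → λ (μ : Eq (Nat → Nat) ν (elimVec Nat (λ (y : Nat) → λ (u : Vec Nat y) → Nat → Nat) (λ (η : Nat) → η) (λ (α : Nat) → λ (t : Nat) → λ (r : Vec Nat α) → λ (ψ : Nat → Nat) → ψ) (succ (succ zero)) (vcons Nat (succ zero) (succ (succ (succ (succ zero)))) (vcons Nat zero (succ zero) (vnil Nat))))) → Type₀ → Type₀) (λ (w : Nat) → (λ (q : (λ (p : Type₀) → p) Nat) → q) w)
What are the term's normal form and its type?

reduced normal form:
  λ (ν : Eq (Nat → Nat) (λ (μ : Nat) → μ) (λ (y : Nat) → y)) → Type₀ → Type₀
type:
  Eq (Nat → Nat) (λ (ν : Nat) → ν) (λ (μ : Nat) → μ) → Type₁
observation: the first redex contracted is a beta-redex; the normal form is reached in 13 normal-order steps.


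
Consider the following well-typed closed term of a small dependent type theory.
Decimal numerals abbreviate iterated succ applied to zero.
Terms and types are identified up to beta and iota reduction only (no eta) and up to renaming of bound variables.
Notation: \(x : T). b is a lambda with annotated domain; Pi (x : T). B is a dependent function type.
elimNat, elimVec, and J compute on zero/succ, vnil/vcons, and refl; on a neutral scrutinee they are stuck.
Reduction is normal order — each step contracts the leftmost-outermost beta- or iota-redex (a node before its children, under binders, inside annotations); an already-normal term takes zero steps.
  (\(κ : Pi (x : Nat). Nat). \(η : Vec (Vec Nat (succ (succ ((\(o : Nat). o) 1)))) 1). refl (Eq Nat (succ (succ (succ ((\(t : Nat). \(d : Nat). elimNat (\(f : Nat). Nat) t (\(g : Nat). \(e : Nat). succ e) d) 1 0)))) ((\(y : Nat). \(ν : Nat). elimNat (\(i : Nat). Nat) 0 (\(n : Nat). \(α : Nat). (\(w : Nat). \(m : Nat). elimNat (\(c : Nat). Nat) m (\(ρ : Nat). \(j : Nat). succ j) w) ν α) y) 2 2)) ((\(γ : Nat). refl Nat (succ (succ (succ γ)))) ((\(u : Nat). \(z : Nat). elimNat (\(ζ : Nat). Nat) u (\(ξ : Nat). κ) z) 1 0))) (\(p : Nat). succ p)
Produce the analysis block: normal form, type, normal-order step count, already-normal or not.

reduced normal form:
  \(κ : Vec (Vec Nat 3) 1). refl (Eq Nat 4 4) (refl Nat 4)
the term's type:
  Pi (κ : Vec (Vec Nat 3) 1). Eq (Eq Nat 4 4) (refl Nat 4) (refl Nat 4)
steps to reach normal form (normal order): 36
term was already normal: no
first contracted redex: a beta-redex


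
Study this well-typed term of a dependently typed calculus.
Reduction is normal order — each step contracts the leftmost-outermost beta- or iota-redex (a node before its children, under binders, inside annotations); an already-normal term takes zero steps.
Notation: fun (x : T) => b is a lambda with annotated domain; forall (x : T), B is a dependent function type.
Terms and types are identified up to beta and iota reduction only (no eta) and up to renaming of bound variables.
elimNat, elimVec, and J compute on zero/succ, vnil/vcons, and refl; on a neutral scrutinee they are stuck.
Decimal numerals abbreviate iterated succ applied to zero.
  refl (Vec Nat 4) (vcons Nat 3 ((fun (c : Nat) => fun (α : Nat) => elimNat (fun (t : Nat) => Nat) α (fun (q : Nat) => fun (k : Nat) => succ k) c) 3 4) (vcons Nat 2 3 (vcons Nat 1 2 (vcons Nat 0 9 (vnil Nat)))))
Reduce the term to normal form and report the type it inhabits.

reduced normal form:
  refl (Vec Nat 4) (vcons Nat 3 7 (vcons Nat 2 3 (vcons Nat 1 2 (vcons Nat 0 9 (vnil Nat)))))
type:
  Eq (Vec Nat 4) (vcons Nat 3 7 (vcons Nat 2 3 (vcons Nat 1 2 (vcons Nat 0 9 (vnil Nat))))) (vcons Nat 3 7 (vcons Nat 2 3 (vcons Nat 1 2 (vcons Nat 0 9 (vnil Nat)))))
observation: the first redex contracted is a beta-redex; the normal form is reached in 12 normal-order steps.


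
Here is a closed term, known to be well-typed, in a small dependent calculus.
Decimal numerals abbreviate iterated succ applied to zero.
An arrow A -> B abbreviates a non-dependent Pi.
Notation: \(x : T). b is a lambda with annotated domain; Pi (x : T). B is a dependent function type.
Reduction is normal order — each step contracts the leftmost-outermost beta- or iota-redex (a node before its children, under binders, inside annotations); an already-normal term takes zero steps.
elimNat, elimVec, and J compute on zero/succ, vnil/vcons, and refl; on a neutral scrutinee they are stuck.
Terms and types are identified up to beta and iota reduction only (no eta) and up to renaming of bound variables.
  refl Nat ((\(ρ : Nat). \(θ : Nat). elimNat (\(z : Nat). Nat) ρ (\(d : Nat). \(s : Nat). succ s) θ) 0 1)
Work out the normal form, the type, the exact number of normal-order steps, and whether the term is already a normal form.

normal form:
  refl Nat 1
inferred type:
  Eq Nat 1 1
steps to reach normal form (normal order): 6
started in normal form: no
first contracted redex: a beta-redex


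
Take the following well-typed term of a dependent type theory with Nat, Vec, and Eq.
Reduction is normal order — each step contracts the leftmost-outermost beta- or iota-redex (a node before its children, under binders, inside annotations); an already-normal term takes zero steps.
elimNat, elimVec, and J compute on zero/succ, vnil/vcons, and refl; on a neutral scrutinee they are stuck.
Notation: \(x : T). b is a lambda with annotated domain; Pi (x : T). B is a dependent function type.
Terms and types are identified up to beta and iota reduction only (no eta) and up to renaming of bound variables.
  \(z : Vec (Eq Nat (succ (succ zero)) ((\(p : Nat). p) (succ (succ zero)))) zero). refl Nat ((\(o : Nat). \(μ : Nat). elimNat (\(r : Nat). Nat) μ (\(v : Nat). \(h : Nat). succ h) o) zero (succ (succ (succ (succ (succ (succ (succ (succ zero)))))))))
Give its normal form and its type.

reduced normal form:
  \(z : Vec (Eq Nat (succ (succ zero)) (succ (succ zero))) zero). refl Nat (succ (succ (succ (succ (succ (succ (succ (succ zero))))))))
inferred type:
  Pi (z : Vec (Eq Nat (succ (succ zero)) (succ (succ zero))) zero). Eq Nat (succ (succ (succ (succ (succ (succ (succ (succ zero)))))))) (succ (succ (succ (succ (succ (succ (succ (succ zero))))))))
observation: reduction starts at a beta-redex, and 4 normal-order steps reach the normal form.


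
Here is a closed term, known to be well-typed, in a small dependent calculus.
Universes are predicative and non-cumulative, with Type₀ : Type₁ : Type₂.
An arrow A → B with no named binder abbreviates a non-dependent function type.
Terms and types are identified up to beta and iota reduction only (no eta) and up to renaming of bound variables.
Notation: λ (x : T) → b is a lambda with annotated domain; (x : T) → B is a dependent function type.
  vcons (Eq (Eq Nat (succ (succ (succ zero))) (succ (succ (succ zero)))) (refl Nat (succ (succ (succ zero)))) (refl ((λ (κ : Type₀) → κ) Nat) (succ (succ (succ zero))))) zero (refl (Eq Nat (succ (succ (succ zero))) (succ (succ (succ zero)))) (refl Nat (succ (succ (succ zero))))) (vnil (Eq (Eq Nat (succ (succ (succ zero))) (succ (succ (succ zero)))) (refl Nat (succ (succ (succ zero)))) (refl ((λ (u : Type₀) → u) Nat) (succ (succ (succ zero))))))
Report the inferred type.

inferred type:
  Vec (Eq (Eq Nat (succ (succ (succ zero))) (succ (succ (succ zero)))) (refl Nat (succ (succ (succ zero)))) (refl Nat (succ (succ (succ zero))))) (succ zero)


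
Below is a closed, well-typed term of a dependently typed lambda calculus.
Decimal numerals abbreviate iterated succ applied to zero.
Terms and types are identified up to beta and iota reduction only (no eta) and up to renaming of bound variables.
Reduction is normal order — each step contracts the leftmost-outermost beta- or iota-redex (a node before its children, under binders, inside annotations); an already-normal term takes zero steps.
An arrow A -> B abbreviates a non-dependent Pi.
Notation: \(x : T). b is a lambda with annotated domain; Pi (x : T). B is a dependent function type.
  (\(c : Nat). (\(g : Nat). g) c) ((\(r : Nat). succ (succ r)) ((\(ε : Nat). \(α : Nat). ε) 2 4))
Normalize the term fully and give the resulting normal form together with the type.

resulting normal form:
  4
type:
  Nat
observation: normalization takes exactly 5 steps under the normal-order strategy.


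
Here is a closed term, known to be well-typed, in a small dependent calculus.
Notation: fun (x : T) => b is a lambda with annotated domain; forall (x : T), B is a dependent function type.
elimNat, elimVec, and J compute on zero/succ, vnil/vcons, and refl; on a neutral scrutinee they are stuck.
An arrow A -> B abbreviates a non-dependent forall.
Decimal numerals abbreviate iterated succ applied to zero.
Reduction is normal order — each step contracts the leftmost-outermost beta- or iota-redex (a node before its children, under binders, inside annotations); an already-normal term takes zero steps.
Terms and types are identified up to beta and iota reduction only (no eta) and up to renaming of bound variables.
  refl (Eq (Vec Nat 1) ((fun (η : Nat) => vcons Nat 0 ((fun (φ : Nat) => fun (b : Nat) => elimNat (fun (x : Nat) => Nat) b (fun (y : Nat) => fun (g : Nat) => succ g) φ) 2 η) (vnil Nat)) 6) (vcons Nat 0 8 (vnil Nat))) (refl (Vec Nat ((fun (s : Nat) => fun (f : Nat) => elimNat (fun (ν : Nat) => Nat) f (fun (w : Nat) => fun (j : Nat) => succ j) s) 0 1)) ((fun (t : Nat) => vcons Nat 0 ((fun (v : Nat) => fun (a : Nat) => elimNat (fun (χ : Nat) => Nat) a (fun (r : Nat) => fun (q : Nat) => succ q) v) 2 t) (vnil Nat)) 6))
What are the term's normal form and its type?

reduced normal form:
  refl (Eq (Vec Nat 1) (vcons Nat 0 8 (vnil Nat)) (vcons Nat 0 8 (vnil Nat))) (refl (Vec Nat 1) (vcons Nat 0 8 (vnil Nat)))
inferred type:
  Eq (Eq (Vec Nat 1) (vcons Nat 0 8 (vnil Nat)) (vcons Nat 0 8 (vnil Nat))) (refl (Vec Nat 1) (vcons Nat 0 8 (vnil Nat))) (refl (Vec Nat 1) (vcons Nat 0 8 (vnil Nat)))


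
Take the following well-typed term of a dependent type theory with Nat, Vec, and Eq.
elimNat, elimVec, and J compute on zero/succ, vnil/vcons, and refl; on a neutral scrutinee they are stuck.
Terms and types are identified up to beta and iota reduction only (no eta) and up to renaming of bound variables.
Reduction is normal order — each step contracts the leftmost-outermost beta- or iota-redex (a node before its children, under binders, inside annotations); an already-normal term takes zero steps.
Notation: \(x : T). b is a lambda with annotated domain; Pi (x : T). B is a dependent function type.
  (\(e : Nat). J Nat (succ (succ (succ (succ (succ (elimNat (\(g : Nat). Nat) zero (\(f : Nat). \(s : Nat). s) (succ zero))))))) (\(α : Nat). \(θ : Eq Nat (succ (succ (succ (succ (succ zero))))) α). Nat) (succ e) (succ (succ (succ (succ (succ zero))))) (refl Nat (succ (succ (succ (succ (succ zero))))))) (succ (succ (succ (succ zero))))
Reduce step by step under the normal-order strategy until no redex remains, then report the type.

normal-order reduction sequence:
  (\(e : Nat). J Nat (succ (succ (succ (succ (succ (elimNat (\(g : Nat). Nat) zero (\(f : Nat). \(s : Nat). s) (succ zero))))))) (\(α : Nat). \(θ : Eq Nat (succ (succ (succ (succ (succ zero))))) α). Nat) (succ e) (succ (succ (succ (succ (succ zero))))) (refl Nat (succ (succ (succ (succ (succ zero))))))) (succ (succ (succ (succ zero))))
  ~> J Nat (succ (succ (succ (succ (succ (elimNat (\(e : Nat). Nat) zero (\(g : Nat). \(f : Nat). f) (succ zero))))))) (\(s : Nat). \(α : Eq Nat (succ (succ (succ (succ (succ zero))))) s). Nat) (succ (succ (succ (succ (succ zero))))) (succ (succ (succ (succ (succ zero))))) (refl Nat (succ (succ (succ (succ (succ zero))))))
  ~> succ (succ (succ (succ (succ zero))))
type:
  Nat


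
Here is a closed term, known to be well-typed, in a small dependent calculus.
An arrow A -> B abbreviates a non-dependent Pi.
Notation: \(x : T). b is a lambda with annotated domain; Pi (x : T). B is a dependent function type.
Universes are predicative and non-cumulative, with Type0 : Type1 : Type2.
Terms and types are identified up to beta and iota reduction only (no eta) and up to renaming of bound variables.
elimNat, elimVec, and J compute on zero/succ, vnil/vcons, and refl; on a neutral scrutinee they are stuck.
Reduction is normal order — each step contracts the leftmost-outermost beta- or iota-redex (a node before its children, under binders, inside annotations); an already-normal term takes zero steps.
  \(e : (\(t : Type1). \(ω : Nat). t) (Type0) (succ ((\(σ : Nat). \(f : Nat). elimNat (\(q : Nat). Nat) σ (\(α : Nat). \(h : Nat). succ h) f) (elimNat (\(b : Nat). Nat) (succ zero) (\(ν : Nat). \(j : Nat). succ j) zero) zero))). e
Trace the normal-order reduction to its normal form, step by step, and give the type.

normal-order reduction:
  \(e : (\(t : Type1). \(ω : Nat). t) (Type0) (succ ((\(σ : Nat). \(f : Nat). elimNat (\(q : Nat). Nat) σ (\(α : Nat). \(h : Nat). succ h) f) (elimNat (\(b : Nat). Nat) (succ zero) (\(ν : Nat). \(j : Nat). succ j) zero) zero))). e
  ~> \(e : (\(t : Nat). Type0) (succ ((\(ω : Nat). \(σ : Nat). elimNat (\(f : Nat). Nat) ω (\(q : Nat). \(α : Nat). succ α) σ) (elimNat (\(h : Nat). Nat) (succ zero) (\(b : Nat). \(ν : Nat). succ ν) zero) zero))). e
  ~> \(e : Type0). e
type:
  Type0 -> Type0


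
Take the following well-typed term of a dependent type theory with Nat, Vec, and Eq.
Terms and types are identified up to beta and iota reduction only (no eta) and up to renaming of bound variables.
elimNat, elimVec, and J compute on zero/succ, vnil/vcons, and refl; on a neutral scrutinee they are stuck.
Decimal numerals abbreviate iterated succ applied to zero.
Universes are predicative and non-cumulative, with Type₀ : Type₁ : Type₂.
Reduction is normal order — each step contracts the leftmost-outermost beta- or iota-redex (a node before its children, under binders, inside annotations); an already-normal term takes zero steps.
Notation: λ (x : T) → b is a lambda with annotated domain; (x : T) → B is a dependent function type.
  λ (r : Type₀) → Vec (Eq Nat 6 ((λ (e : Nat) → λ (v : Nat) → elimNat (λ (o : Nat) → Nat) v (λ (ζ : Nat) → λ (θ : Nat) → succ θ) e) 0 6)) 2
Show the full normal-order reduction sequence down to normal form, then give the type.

normal-order reduction:
  λ (r : Type₀) → Vec (Eq Nat 6 ((λ (e : Nat) → λ (v : Nat) → elimNat (λ (o : Nat) → Nat) v (λ (ζ : Nat) → λ (θ : Nat) → succ θ) e) 0 6)) 2
  ~> λ (r : Type₀) → Vec (Eq Nat 6 ((λ (e : Nat) → elimNat (λ (v : Nat) → Nat) e (λ (o : Nat) → λ (ζ : Nat) → succ ζ) 0) 6)) 2
  ~> λ (r : Type₀) → Vec (Eq Nat 6 (elimNat (λ (e : Nat) → Nat) 6 (λ (v : Nat) → λ (o : Nat) → succ o) 0)) 2
  ~> λ (r : Type₀) → Vec (Eq Nat 6 6) 2
type:
  (r : Type₀) → Type₀


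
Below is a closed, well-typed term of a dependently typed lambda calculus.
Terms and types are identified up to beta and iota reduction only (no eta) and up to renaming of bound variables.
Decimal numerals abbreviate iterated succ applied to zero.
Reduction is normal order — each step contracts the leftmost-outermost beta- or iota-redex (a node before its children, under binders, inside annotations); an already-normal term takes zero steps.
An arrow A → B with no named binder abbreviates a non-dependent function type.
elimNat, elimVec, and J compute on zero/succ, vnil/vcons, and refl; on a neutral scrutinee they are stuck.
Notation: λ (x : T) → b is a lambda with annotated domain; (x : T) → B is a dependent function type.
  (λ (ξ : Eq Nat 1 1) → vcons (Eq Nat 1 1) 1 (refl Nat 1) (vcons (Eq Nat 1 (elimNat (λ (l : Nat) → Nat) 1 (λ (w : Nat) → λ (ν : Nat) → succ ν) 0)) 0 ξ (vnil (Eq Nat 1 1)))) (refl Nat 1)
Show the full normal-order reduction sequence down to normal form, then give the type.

reduction (normal order):
  (λ (ξ : Eq Nat 1 1) → vcons (Eq Nat 1 1) 1 (refl Nat 1) (vcons (Eq Nat 1 (elimNat (λ (l : Nat) → Nat) 1 (λ (w : Nat) → λ (ν : Nat) → succ ν) 0)) 0 ξ (vnil (Eq Nat 1 1)))) (refl Nat 1)
  ~> vcons (Eq Nat 1 1) 1 (refl Nat 1) (vcons (Eq Nat 1 (elimNat (λ (ξ : Nat) → Nat) 1 (λ (l : Nat) → λ (w : Nat) → succ w) 0)) 0 (refl Nat 1) (vnil (Eq Nat 1 1)))
  ~> vcons (Eq Nat 1 1) 1 (refl Nat 1) (vcons (Eq Nat 1 1) 0 (refl Nat 1) (vnil (Eq Nat 1 1)))
the term's type:
  Vec (Eq Nat 1 1) 2


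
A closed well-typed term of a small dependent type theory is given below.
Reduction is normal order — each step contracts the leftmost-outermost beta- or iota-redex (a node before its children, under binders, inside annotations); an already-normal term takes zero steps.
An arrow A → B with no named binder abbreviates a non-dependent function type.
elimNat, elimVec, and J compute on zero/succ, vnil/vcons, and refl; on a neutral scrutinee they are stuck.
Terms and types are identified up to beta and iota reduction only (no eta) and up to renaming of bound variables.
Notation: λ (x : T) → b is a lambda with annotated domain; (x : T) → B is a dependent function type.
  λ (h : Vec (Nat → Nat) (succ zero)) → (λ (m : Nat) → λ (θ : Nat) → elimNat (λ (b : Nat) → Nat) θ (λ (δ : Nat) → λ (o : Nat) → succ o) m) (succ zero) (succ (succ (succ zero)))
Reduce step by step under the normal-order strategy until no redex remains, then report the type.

normal-order reduction:
  λ (h : Vec (Nat → Nat) (succ zero)) → (λ (m : Nat) → λ (θ : Nat) → elimNat (λ (b : Nat) → Nat) θ (λ (δ : Nat) → λ (o : Nat) → succ o) m) (succ zero) (succ (succ (succ zero)))
  ~> λ (h : Vec (Nat → Nat) (succ zero)) → (λ (m : Nat) → elimNat (λ (θ : Nat) → Nat) m (λ (b : Nat) → λ (δ : Nat) → succ δ) (succ zero)) (succ (succ (succ zero)))
  ~> λ (h : Vec (Nat → Nat) (succ zero)) → elimNat (λ (m : Nat) → Nat) (succ (succ (succ zero))) (λ (θ : Nat) → λ (b : Nat) → succ b) (succ zero)
  ~> λ (h : Vec (Nat → Nat) (succ zero)) → (λ (m : Nat) → λ (θ : Nat) → succ θ) zero (elimNat (λ (b : Nat) → Nat) (succ (succ (succ zero))) (λ (δ : Nat) → λ (o : Nat) → succ o) zero)
  ~> λ (h : Vec (Nat → Nat) (succ zero)) → (λ (m : Nat) → succ m) (elimNat (λ (θ : Nat) → Nat) (succ (succ (succ zero))) (λ (b : Nat) → λ (δ : Nat) → succ δ) zero)
  ~> λ (h : Vec (Nat → Nat) (succ zero)) → succ (elimNat (λ (m : Nat) → Nat) (succ (succ (succ zero))) (λ (θ : Nat) → λ (b : Nat) → succ b) zero)
  ~> λ (h : Vec (Nat → Nat) (succ zero)) → succ (succ (succ (succ zero)))
inferred type:
  Vec (Nat → Nat) (succ zero) → Nat


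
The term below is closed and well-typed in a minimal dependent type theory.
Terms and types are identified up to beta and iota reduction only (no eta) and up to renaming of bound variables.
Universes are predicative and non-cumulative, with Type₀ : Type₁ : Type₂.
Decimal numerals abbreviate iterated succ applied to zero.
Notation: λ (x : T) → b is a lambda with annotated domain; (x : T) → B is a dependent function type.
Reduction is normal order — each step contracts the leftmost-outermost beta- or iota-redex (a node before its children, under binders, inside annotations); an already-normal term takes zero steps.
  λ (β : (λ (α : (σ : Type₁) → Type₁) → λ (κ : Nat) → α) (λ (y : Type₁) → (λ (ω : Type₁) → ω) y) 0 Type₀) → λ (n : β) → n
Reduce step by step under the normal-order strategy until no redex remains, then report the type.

reduction (normal order):
  λ (β : (λ (α : (σ : Type₁) → Type₁) → λ (κ : Nat) → α) (λ (y : Type₁) → (λ (ω : Type₁) → ω) y) 0 Type₀) → λ (n : β) → n
  ~> λ (β : (λ (α : Nat) → λ (σ : Type₁) → (λ (κ : Type₁) → κ) σ) 0 Type₀) → λ (y : β) → y
  ~> λ (β : (λ (α : Type₁) → (λ (σ : Type₁) → σ) α) Type₀) → λ (κ : β) → κ
  ~> λ (β : (λ (α : Type₁) → α) Type₀) → λ (σ : β) → σ
  ~> λ (β : Type₀) → λ (α : β) → α
inferred type:
  (β : Type₀) → (α : β) → β


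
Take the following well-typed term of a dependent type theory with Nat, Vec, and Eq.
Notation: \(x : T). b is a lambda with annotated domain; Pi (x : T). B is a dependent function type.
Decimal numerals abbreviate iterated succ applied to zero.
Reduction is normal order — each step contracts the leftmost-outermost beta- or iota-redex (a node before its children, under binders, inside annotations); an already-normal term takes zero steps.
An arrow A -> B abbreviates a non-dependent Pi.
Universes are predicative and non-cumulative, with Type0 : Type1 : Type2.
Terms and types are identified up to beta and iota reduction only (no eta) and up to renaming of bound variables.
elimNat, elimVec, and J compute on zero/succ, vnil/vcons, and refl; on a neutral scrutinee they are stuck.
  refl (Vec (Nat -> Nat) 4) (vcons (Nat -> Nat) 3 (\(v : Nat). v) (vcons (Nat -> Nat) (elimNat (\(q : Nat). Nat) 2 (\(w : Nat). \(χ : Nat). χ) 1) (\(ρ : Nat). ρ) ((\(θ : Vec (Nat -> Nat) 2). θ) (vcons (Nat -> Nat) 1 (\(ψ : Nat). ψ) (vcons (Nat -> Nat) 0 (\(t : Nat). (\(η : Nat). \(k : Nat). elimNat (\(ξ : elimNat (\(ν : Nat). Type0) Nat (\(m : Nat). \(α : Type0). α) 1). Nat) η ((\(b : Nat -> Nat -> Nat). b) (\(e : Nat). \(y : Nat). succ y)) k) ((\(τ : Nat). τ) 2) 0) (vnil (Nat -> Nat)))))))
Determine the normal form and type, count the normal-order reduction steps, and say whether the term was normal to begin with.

resulting normal form:
  refl (Vec (Nat -> Nat) 4) (vcons (Nat -> Nat) 3 (\(v : Nat). v) (vcons (Nat -> Nat) 2 (\(q : Nat). q) (vcons (Nat -> Nat) 1 (\(w : Nat). w) (vcons (Nat -> Nat) 0 (\(χ : Nat). 2) (vnil (Nat -> Nat))))))
the term's type:
  Eq (Vec (Nat -> Nat) 4) (vcons (Nat -> Nat) 3 (\(v : Nat). v) (vcons (Nat -> Nat) 2 (\(q : Nat). q) (vcons (Nat -> Nat) 1 (\(w : Nat). w) (vcons (Nat -> Nat) 0 (\(χ : Nat). 2) (vnil (Nat -> Nat)))))) (vcons (Nat -> Nat) 3 (\(ρ : Nat). ρ) (vcons (Nat -> Nat) 2 (\(θ : Nat). θ) (vcons (Nat -> Nat) 1 (\(ψ : Nat). ψ) (vcons (Nat -> Nat) 0 (\(t : Nat). 2) (vnil (Nat -> Nat))))))
normal-order step count: 9
started in normal form: no
first redex: an elimNat iota-redex
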